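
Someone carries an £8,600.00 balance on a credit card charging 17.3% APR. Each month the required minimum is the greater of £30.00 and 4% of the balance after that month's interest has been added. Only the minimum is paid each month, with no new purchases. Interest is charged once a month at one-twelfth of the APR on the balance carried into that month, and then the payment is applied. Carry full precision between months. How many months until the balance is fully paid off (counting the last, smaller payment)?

Monthly rate r = 17.3%/12 = 1.44167% = 0.0144167.
While 4% of the post-interest balance exceeds £30.00, each month B ← (B·(1+r))·(1 − 0.04), i.e. B shrinks by the factor (1+r)·0.96 = 0.97384.
This holds for months 1–93. Entering month 94 the balance is £730.88; 4% of the post-interest balance is now below £30.00, so the flat £30.00 minimum applies from here.
From month 94 a fixed £30.00 at rate r clears £730.88 in 31 more payments. Total: 93 + 31 = 124 months.

124 months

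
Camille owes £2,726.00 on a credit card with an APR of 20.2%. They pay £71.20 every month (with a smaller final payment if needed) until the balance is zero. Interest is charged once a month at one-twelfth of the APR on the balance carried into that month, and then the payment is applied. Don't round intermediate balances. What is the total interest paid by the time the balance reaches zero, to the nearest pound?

Monthly rate r = 20.2%/12 = 1.68333% = 0.0168333.
Payoff takes n = ⌈−ln(1 − rB₀/P)/ln(1+r)⌉ = ⌈61.953⌉ = 62 payments; the last is £67.90.
Total paid = 61·£71.20 + £67.90 = £4,411.10.
Total interest = total paid − principal = £4,411.10 − £2,726.00 = £1,685.10.

£1,685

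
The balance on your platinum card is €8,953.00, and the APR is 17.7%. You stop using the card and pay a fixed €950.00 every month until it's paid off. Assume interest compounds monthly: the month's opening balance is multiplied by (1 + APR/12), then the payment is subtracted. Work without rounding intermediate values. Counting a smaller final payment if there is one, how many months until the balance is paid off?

11 months

Monthly rate r = 17.7%/12 = 1.475% = 0.01475.
Recurrence: B ← B·(1+r) − €950.00.
Month 1: interest €132.06; balance after payment €8,135.06.
Month 2: interest €119.99; balance after payment €7,305.05.
Closed form: n = −ln(1 − rB₀/P)/ln(1+r) = −ln(0.86099)/ln(1.01475) ≈ 10.222, so the balance reaches zero during payment 11.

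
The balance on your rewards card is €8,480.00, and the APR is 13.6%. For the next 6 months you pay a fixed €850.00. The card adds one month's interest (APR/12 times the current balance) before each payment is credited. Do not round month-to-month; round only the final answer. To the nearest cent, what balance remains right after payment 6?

Monthly rate r = 13.6%/12 = 1.13333% = 0.0113333.
Each month: B ← B·(1+r) − €850.00.
Month 1: interest €96.11; balance after payment €7,726.11.
Month 2: interest €87.56; balance after payment €6,963.67.
Month 3: interest €78.92; balance after payment €6,192.59.
Month 4: interest €70.18; balance after payment €5,412.77.
Month 5: interest €61.34; balance after payment €4,624.12.
Month 6: interest €52.41; balance after payment €3,826.52.

€3,826.52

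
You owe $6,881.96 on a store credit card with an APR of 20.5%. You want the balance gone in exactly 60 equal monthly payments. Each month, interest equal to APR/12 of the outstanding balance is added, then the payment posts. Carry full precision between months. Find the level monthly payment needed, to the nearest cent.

Monthly rate r = 20.5%/12 = 1.70833% = 0.0170833.
Level-payment amortization: P = B₀·r / (1 − (1+r)^(−n)) = 6881.96·0.0170833 / (1 − 1.01708^(−60)).
Denominator 1 − (1+r)^(−60) = 0.638084038.
P = 117.567 / 0.638084038 ≈ 184.25.

$184.25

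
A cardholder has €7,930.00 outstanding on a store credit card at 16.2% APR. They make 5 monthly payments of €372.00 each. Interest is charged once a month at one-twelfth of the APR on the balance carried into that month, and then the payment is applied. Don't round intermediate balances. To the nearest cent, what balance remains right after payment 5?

Monthly rate r = 16.2%/12 = 1.35% = 0.0135.
Each month: B ← B·(1+r) − €372.00.
Month 1: interest €107.05; balance after payment €7,665.06.
Month 2: interest €103.48; balance after payment €7,396.53.
Month 3: interest €99.85; balance after payment €7,124.39.
Month 4: interest €96.18; balance after payment €6,848.57.
Month 5: interest €92.46; balance after payment €6,569.02.

€6,569.02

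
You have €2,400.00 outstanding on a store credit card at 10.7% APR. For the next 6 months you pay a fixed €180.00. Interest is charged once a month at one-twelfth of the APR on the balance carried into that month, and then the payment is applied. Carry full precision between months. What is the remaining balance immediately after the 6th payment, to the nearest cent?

€1,426.93

Monthly rate r = 10.7%/12 = 0.891667% = 0.00891667.
Each month: B ← B·(1+r) − €180.00.
Month 1: interest €21.40; balance after payment €2,241.40.
Month 2: interest €19.99; balance after payment €2,081.39.
Month 3: interest €18.56; balance after payment €1,919.94.
Month 4: interest €17.12; balance after payment €1,757.06.
Month 5: interest €15.67; balance after payment €1,592.73.
Month 6: interest €14.20; balance after payment €1,426.93.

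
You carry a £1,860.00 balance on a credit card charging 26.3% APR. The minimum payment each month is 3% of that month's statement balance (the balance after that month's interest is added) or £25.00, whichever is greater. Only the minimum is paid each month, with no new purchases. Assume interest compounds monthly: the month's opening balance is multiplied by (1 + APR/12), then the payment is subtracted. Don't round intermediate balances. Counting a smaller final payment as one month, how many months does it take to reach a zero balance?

Monthly rate r = 26.3%/12 = 2.19167% = 0.0219167.
While 3% of the post-interest balance exceeds £25.00, each month B ← (B·(1+r))·(1 − 0.03), i.e. B shrinks by the factor (1+r)·0.97 = 0.99126.
This holds for months 1–94. Entering month 95 the balance is £814.91; 3% of the post-interest balance is now below £25.00, so the flat £25.00 minimum applies from here.
From month 95 a fixed £25.00 at rate r clears £814.91 in 58 more payments. Total: 94 + 58 = 152 months.

152 months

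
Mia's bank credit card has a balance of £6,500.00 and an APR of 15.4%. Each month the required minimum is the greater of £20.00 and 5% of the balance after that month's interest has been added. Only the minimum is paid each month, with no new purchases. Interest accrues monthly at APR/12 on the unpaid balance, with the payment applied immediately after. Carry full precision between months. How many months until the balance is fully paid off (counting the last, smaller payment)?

Monthly rate r = 15.4%/12 = 1.28333% = 0.0128333.
While 5% of the post-interest balance exceeds £20.00, each month B ← (B·(1+r))·(1 − 0.05), i.e. B shrinks by the factor (1+r)·0.95 = 0.96219.
This holds for months 1–73. Entering month 74 the balance is £389.95; 5% of the post-interest balance is now below £20.00, so the flat £20.00 minimum applies from here.
From month 74 a fixed £20.00 at rate r clears £389.95 in 23 more payments. Total: 73 + 23 = 96 months.

96 months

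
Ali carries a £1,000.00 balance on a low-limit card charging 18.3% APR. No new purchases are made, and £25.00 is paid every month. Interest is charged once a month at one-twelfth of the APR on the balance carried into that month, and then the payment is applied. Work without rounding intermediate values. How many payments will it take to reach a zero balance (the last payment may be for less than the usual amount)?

63 payments

Monthly rate r = 18.3%/12 = 1.525% = 0.01525.
Recurrence: B ← B·(1+r) − £25.00.
Month 1: interest £15.25; balance after payment £990.25.
Month 2: interest £15.10; balance after payment £980.35.
Closed form: n = −ln(1 − rB₀/P)/ln(1+r) = −ln(0.39)/ln(1.01525) ≈ 62.214, so the balance reaches zero during payment 63.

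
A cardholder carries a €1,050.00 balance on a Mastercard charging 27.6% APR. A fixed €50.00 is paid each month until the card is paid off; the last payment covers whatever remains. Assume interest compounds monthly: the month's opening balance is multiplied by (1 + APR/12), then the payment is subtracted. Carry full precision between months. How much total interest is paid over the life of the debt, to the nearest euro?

€401

Monthly rate r = 27.6%/12 = 2.3% = 0.023.
Payoff takes n = ⌈−ln(1 − rB₀/P)/ln(1+r)⌉ = ⌈29.012⌉ = 30 payments; the last is €0.59.
Total paid = 29·€50.00 + €0.59 = €1,450.59.
Total interest = total paid − principal = €1,450.59 − €1,050.00 = €400.59.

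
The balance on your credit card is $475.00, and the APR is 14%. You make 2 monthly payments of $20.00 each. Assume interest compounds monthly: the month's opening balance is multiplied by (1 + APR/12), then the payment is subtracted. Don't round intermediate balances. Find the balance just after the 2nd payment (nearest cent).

Monthly rate r = 14%/12 = 1.16667% = 0.0116667.
Each month: B ← B·(1+r) − $20.00.
Month 1: interest $5.54; balance after payment $460.54.
Month 2: interest $5.37; balance after payment $445.91.

$445.91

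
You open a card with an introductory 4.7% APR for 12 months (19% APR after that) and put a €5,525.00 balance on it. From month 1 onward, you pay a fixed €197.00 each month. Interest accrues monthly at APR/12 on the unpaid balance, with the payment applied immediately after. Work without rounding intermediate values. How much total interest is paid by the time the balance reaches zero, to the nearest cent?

Promo months 1–12 at r₀ = 4.7%/12 = 0.00391667; months 13+ at r₁ = 19%/12 = 0.0158333.
After month 12: iterate B ← B·(1+r₀) − €197.00 for 12 months → €3,374.75.
Then at r₁ with €197.00/mo: n₂ = −ln(1 − r₁·B/P)/ln(1+r₁) ≈ 20.14 → 21 more payments.
Total paid = 32·€197.00 + €28.02 = €6,332.02; interest = €6,332.02 − €5,525.00 = €807.02.

€807.02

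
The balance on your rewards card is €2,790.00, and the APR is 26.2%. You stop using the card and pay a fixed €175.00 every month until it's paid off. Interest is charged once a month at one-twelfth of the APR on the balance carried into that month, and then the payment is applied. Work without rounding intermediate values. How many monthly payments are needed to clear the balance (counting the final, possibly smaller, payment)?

Monthly rate r = 26.2%/12 = 2.18333% = 0.0218333.
Recurrence: B ← B·(1+r) − €175.00.
Month 1: interest €60.91; balance after payment €2,675.91.
Month 2: interest €58.42; balance after payment €2,559.34.
Closed form: n = −ln(1 − rB₀/P)/ln(1+r) = −ln(0.65191)/ln(1.02183) ≈ 19.809, so the balance reaches zero during payment 20.

20 months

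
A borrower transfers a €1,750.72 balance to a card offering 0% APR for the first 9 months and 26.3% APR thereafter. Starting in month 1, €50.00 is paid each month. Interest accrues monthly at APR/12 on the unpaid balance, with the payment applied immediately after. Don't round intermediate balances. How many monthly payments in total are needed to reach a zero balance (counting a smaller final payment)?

48 months

Promo months 1–9 at r₀ = 0%/12 = 0; months 10+ at r₁ = 26.3%/12 = 0.0219167.
After month 9 (no interest yet): B = €1,750.72 − 9·€50.00 = €1,300.72.
Then at r₁ with €50.00/mo: n₂ = −ln(1 − r₁·B/P)/ln(1+r₁) ≈ 38.94 → 39 more payments.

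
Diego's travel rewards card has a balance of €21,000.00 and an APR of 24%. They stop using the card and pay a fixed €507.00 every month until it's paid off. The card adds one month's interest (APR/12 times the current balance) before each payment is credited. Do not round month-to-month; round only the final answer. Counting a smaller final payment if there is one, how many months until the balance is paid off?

Monthly rate r = 24%/12 = 2% = 0.02.
Recurrence: B ← B·(1+r) − €507.00.
Month 1: interest €420.00; balance after payment €20,913.00.
Month 2: interest €418.26; balance after payment €20,824.26.
Closed form: n = −ln(1 − rB₀/P)/ln(1+r) = −ln(0.1716)/ln(1.02) ≈ 89.009, so the balance reaches zero during payment 90.

90 months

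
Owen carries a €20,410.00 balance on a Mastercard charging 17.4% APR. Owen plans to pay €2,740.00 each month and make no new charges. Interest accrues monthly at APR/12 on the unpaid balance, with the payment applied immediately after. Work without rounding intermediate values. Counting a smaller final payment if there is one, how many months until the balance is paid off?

Monthly rate r = 17.4%/12 = 1.45% = 0.0145.
Recurrence: B ← B·(1+r) − €2,740.00.
Month 1: interest €295.94; balance after payment €17,965.94.
Month 2: interest €260.51; balance after payment €15,486.45.
Closed form: n = −ln(1 − rB₀/P)/ln(1+r) = −ln(0.89199)/ln(1.0145) ≈ 7.940, so the balance reaches zero during payment 8.

8 payments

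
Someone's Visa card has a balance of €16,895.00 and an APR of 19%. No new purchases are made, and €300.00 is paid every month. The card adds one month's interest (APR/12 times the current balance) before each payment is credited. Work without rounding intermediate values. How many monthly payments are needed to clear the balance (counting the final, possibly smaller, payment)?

142 months

Monthly rate r = 19%/12 = 1.58333% = 0.0158333.
Recurrence: B ← B·(1+r) − €300.00.
Month 1: interest €267.50; balance after payment €16,862.50.
Month 2: interest €266.99; balance after payment €16,829.49.
Closed form: n = −ln(1 − rB₀/P)/ln(1+r) = −ln(0.10832)/ln(1.01583) ≈ 141.488, so the balance reaches zero during payment 142.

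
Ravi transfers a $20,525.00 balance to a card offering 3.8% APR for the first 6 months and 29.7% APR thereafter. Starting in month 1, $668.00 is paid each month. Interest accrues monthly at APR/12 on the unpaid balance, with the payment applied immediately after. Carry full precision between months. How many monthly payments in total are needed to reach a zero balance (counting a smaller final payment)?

Promo months 1–6 at r₀ = 3.8%/12 = 0.00316667; months 7+ at r₁ = 29.7%/12 = 0.02475.
After month 6: iterate B ← B·(1+r₀) − $668.00 for 6 months → $16,878.21.
Then at r₁ with $668.00/mo: n₂ = −ln(1 − r₁·B/P)/ln(1+r₁) ≈ 40.16 → 41 more payments.

47 payments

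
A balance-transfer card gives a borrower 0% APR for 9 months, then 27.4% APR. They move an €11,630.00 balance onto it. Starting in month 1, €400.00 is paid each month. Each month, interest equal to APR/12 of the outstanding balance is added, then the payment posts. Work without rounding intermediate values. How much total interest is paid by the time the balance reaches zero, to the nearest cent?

€2,834.78

Promo months 1–9 at r₀ = 0%/12 = 0; months 10+ at r₁ = 27.4%/12 = 0.0228333.
After month 9 (no interest yet): B = €11,630.00 − 9·€400.00 = €8,030.00.
Then at r₁ with €400.00/mo: n₂ = −ln(1 − r₁·B/P)/ln(1+r₁) ≈ 27.16 → 28 more payments.
Total paid = 36·€400.00 + €64.78 = €14,464.78; interest = €14,464.78 − €11,630.00 = €2,834.78.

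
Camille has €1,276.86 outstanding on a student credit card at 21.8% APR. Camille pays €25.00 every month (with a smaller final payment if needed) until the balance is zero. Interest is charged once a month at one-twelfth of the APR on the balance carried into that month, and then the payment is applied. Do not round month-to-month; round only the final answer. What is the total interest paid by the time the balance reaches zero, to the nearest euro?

€2,374

Monthly rate r = 21.8%/12 = 1.81667% = 0.0181667.
Payoff takes n = ⌈−ln(1 − rB₀/P)/ln(1+r)⌉ = ⌈146.028⌉ = 147 payments; the last is €0.70.
Total paid = 146·€25.00 + €0.70 = €3,650.70.
Total interest = total paid − principal = €3,650.70 − €1,276.86 = €2,373.84.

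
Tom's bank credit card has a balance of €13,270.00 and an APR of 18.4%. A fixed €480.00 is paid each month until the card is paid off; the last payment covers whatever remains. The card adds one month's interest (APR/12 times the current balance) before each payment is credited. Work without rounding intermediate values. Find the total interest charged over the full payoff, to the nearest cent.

€4,126.37

Monthly rate r = 18.4%/12 = 1.53333% = 0.0153333.
Payoff takes n = ⌈−ln(1 − rB₀/P)/ln(1+r)⌉ = ⌈36.241⌉ = 37 payments; the last is €116.37.
Total paid = 36·€480.00 + €116.37 = €17,396.37.
Total interest = total paid − principal = €17,396.37 − €13,270.00 = €4,126.37.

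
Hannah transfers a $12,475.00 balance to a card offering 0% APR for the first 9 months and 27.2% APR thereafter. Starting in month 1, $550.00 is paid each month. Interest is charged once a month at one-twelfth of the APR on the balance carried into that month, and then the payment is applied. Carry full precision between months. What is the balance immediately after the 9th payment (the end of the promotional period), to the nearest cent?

Promo months 1–9 at r₀ = 0%/12 = 0; months 10+ at r₁ = 27.2%/12 = 0.0226667.
After month 9 (no interest yet): B = $12,475.00 − 9·$550.00 = $7,525.00.

$7,525.00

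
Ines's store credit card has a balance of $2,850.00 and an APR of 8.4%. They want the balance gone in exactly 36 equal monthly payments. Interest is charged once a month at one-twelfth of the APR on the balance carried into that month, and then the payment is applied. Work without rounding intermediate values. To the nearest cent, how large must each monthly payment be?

Monthly rate r = 8.4%/12 = 0.7% = 0.007.
Level-payment amortization: P = B₀·r / (1 − (1+r)^(−n)) = 2850.00·0.007 / (1 − 1.007^(−36)).
Denominator 1 − (1+r)^(−36) = 0.222072615.
P = 19.95 / 0.222072615 ≈ 89.84.

$89.84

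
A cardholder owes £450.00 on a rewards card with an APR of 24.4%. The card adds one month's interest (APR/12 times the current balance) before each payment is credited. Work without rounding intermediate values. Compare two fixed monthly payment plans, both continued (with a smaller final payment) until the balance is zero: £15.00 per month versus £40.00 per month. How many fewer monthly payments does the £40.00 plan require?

34 fewer payments

Monthly rate r = 24.4%/12 = 2.03333% = 0.0203333.
At £15.00/mo: n = ⌈−ln(1 − rB₀/P)/ln(1+r)⌉ = 47 payments (last £11.69); total interest = total paid − £450.00 = £251.69.
At £40.00/mo: 13 payments (last £36.18); total interest £66.18.
Payments saved = 47 − 13 = 34.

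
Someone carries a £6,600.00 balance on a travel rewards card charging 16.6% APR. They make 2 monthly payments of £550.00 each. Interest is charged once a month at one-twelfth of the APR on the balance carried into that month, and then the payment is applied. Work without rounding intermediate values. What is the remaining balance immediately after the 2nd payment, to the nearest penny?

Monthly rate r = 16.6%/12 = 1.38333% = 0.0138333.
Each month: B ← B·(1+r) − £550.00.
Month 1: interest £91.30; balance after payment £6,141.30.
Month 2: interest £84.95; balance after payment £5,676.25.

£5,676.25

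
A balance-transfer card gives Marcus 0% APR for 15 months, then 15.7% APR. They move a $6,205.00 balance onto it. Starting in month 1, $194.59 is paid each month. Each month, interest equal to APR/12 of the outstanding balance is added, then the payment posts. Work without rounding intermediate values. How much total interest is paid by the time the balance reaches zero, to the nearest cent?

$451.73

Promo months 1–15 at r₀ = 0%/12 = 0; months 16+ at r₁ = 15.7%/12 = 0.0130833.
After month 15 (no interest yet): B = $6,205.00 − 15·$194.59 = $3,286.15.
Then at r₁ with $194.59/mo: n₂ = −ln(1 − r₁·B/P)/ln(1+r₁) ≈ 19.21 → 20 more payments.
Total paid = 34·$194.59 + $40.67 = $6,656.73; interest = $6,656.73 − $6,205.00 = $451.73.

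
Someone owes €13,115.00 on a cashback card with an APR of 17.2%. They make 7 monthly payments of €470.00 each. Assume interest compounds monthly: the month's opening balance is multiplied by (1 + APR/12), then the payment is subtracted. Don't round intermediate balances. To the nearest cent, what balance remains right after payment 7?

€11,053.93

Monthly rate r = 17.2%/12 = 1.43333% = 0.0143333.
Each month: B ← B·(1+r) − €470.00.
Month 1: interest €187.98; balance after payment €12,832.98.
Month 2: interest €183.94; balance after payment €12,546.92.
Month 3: interest €179.84; balance after payment €12,256.76.
Month 4: interest €175.68; balance after payment €11,962.44.
Month 5: interest €171.46; balance after payment €11,663.90.
Month 6: interest €167.18; balance after payment €11,361.08.
Month 7: interest €162.84; balance after payment €11,053.93.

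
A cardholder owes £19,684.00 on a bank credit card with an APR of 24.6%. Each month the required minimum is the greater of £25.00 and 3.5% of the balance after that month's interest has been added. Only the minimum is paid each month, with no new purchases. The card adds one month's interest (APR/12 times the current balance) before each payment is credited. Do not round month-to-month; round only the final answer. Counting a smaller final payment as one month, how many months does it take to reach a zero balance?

Monthly rate r = 24.6%/12 = 2.05% = 0.0205.
While 3.5% of the post-interest balance exceeds £25.00, each month B ← (B·(1+r))·(1 − 0.035), i.e. B shrinks by the factor (1+r)·0.965 = 0.98478.
This holds for months 1–218. Entering month 219 the balance is £695.51; 3.5% of the post-interest balance is now below £25.00, so the flat £25.00 minimum applies from here.
From month 219 a fixed £25.00 at rate r clears £695.51 in 42 more payments. Total: 218 + 42 = 260 months.

260 months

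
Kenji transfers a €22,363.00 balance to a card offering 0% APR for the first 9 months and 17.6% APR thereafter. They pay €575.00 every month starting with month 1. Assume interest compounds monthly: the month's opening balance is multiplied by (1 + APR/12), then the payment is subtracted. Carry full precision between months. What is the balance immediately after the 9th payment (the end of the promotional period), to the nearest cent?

€17,188.00

Promo months 1–9 at r₀ = 0%/12 = 0; months 10+ at r₁ = 17.6%/12 = 0.0146667.
After month 9 (no interest yet): B = €22,363.00 − 9·€575.00 = €17,188.00.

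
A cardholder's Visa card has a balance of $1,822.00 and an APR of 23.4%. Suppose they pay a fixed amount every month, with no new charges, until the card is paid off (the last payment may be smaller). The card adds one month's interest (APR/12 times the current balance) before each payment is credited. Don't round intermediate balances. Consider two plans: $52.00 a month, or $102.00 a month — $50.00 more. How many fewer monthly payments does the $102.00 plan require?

Monthly rate r = 23.4%/12 = 1.95% = 0.0195.
At $52.00/mo: n = ⌈−ln(1 − rB₀/P)/ln(1+r)⌉ = 60 payments (last $27.63); total interest = total paid − $1,822.00 = $1,273.63.
At $102.00/mo: 23 payments (last $17.76); total interest $439.76.
Payments saved = 60 − 23 = 37.

37 fewer payments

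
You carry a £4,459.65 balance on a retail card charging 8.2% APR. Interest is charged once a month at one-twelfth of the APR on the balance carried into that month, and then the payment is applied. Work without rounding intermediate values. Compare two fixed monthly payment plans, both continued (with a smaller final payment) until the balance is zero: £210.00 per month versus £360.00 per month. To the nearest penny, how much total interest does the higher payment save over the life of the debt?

£159.15

Monthly rate r = 8.2%/12 = 0.683333% = 0.00683333.
At £210.00/mo: n = ⌈−ln(1 − rB₀/P)/ln(1+r)⌉ = 24 payments (last £4.85); total interest = total paid − £4,459.65 = £375.20.
At £360.00/mo: 13 payments (last £355.70); total interest £216.05.
Interest saved = £375.20 − £216.05 = £159.15.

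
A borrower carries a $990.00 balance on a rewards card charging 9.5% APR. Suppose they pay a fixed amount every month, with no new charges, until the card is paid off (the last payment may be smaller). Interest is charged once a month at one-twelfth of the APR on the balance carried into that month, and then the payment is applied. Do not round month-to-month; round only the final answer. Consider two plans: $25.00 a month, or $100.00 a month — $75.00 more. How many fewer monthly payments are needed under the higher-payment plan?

37 fewer payments

Monthly rate r = 9.5%/12 = 0.791667% = 0.00791667.
At $25.00/mo: n = ⌈−ln(1 − rB₀/P)/ln(1+r)⌉ = 48 payments (last $17.56); total interest = total paid − $990.00 = $202.56.
At $100.00/mo: 11 payments (last $35.12); total interest $45.12.
Payments saved = 48 − 11 = 37.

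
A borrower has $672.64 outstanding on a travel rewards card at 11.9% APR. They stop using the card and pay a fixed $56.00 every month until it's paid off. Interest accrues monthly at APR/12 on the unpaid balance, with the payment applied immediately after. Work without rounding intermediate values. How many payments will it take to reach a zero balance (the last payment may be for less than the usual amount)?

Monthly rate r = 11.9%/12 = 0.991667% = 0.00991667.
Recurrence: B ← B·(1+r) − $56.00.
Month 1: interest $6.67; balance after payment $623.31.
Month 2: interest $6.18; balance after payment $573.49.
Closed form: n = −ln(1 − rB₀/P)/ln(1+r) = −ln(0.88089)/ln(1.00992) ≈ 12.853, so the balance reaches zero during payment 13.

13 months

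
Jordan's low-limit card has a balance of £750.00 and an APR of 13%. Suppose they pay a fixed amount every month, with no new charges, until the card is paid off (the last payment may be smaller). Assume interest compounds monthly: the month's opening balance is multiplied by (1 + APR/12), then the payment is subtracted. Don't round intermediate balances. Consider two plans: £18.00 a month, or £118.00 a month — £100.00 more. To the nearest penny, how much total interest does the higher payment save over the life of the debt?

£221.52

Monthly rate r = 13%/12 = 1.08333% = 0.0108333.
At £18.00/mo: n = ⌈−ln(1 − rB₀/P)/ln(1+r)⌉ = 56 payments (last £12.94); total interest = total paid − £750.00 = £252.94.
At £118.00/mo: 7 payments (last £73.42); total interest £31.42.
Interest saved = £252.94 − £31.42 = £221.52.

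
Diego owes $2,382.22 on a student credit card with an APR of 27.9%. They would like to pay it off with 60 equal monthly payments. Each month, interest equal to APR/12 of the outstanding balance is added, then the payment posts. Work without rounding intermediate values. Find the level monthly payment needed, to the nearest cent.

$74.03

Monthly rate r = 27.9%/12 = 2.325% = 0.02325.
Level-payment amortization: P = B₀·r / (1 − (1+r)^(−n)) = 2382.22·0.02325 / (1 − 1.02325^(−60)).
Denominator 1 − (1+r)^(−60) = 0.748177344.
P = 55.3866 / 0.748177344 ≈ 74.03.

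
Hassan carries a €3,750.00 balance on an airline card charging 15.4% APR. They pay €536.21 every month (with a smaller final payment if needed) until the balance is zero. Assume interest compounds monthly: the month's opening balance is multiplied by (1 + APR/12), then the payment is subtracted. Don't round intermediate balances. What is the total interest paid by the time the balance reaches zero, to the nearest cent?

Monthly rate r = 15.4%/12 = 1.28333% = 0.0128333.
Payoff takes n = ⌈−ln(1 − rB₀/P)/ln(1+r)⌉ = ⌈7.374⌉ = 8 payments; the last is €201.57.
Total paid = 7·€536.21 + €201.57 = €3,955.04.
Total interest = total paid − principal = €3,955.04 − €3,750.00 = €205.04.

€205.04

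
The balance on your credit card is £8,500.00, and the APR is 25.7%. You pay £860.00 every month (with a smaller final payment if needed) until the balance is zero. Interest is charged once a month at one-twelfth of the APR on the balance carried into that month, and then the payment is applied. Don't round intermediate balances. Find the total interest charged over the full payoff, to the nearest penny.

£1,154.38

Monthly rate r = 25.7%/12 = 2.14167% = 0.0214167.
Payoff takes n = ⌈−ln(1 − rB₀/P)/ln(1+r)⌉ = ⌈11.224⌉ = 12 payments; the last is £194.38.
Total paid = 11·£860.00 + £194.38 = £9,654.38.
Total interest = total paid − principal = £9,654.38 − £8,500.00 = £1,154.38.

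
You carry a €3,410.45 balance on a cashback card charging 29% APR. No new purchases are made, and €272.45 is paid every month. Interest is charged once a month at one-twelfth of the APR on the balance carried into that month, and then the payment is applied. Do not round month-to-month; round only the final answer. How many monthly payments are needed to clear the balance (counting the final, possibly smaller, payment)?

16 payments

Monthly rate r = 29%/12 = 2.41667% = 0.0241667.
Recurrence: B ← B·(1+r) − €272.45.
Month 1: interest €82.42; balance after payment €3,220.42.
Month 2: interest €77.83; balance after payment €3,025.80.
Closed form: n = −ln(1 − rB₀/P)/ln(1+r) = −ln(0.69749)/ln(1.02417) ≈ 15.087, so the balance reaches zero during payment 16.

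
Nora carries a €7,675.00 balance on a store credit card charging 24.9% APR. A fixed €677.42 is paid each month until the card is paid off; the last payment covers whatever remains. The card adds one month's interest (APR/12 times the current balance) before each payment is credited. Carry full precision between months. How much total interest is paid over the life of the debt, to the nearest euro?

€1,165

Monthly rate r = 24.9%/12 = 2.075% = 0.02075.
Payoff takes n = ⌈−ln(1 − rB₀/P)/ln(1+r)⌉ = ⌈13.049⌉ = 14 payments; the last is €33.66.
Total paid = 13·€677.42 + €33.66 = €8,840.12.
Total interest = total paid − principal = €8,840.12 − €7,675.00 = €1,165.12.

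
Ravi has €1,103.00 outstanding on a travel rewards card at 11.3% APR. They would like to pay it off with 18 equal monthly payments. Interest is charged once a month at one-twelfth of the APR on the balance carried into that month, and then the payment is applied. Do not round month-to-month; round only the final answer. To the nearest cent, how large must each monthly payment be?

€66.91

Monthly rate r = 11.3%/12 = 0.941667% = 0.00941667.
Level-payment amortization: P = B₀·r / (1 − (1+r)^(−n)) = 1103.00·0.00941667 / (1 − 1.00942^(−18)).
Denominator 1 − (1+r)^(−18) = 0.155243545.
P = 10.3866 / 0.155243545 ≈ 66.91.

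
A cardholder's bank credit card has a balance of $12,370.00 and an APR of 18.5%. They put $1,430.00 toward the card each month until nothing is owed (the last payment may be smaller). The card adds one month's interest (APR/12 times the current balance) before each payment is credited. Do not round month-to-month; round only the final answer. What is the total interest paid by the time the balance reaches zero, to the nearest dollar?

Monthly rate r = 18.5%/12 = 1.54167% = 0.0154167.
Payoff takes n = ⌈−ln(1 − rB₀/P)/ln(1+r)⌉ = ⌈9.356⌉ = 10 payments; the last is $510.96.
Total paid = 9·$1,430.00 + $510.96 = $13,380.96.
Total interest = total paid − principal = $13,380.96 − $12,370.00 = $1,010.96.

$1,011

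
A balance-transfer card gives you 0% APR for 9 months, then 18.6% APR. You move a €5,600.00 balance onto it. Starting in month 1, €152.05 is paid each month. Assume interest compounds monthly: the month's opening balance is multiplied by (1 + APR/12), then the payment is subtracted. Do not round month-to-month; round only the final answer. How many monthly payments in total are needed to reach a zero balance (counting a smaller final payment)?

46 months

Promo months 1–9 at r₀ = 0%/12 = 0; months 10+ at r₁ = 18.6%/12 = 0.0155.
After month 9 (no interest yet): B = €5,600.00 − 9·€152.05 = €4,231.55.
Then at r₁ with €152.05/mo: n₂ = −ln(1 − r₁·B/P)/ln(1+r₁) ≈ 36.70 → 37 more payments.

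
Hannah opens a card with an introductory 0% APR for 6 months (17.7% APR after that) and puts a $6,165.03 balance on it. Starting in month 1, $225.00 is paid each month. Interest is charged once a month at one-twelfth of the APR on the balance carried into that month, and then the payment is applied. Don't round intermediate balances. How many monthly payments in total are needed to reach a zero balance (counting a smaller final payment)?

Promo months 1–6 at r₀ = 0%/12 = 0; months 7+ at r₁ = 17.7%/12 = 0.01475.
After month 6 (no interest yet): B = $6,165.03 − 6·$225.00 = $4,815.03.
Then at r₁ with $225.00/mo: n₂ = −ln(1 − r₁·B/P)/ln(1+r₁) ≈ 25.90 → 26 more payments.

32 payments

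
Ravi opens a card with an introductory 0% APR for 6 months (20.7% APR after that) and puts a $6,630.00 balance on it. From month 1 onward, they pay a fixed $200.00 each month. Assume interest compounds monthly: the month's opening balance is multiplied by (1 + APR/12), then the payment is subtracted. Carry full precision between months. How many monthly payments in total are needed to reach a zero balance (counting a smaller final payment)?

43 payments

Promo months 1–6 at r₀ = 0%/12 = 0; months 7+ at r₁ = 20.7%/12 = 0.01725.
After month 6 (no interest yet): B = $6,630.00 − 6·$200.00 = $5,430.00.
Then at r₁ with $200.00/mo: n₂ = −ln(1 − r₁·B/P)/ln(1+r₁) ≈ 36.94 → 37 more payments.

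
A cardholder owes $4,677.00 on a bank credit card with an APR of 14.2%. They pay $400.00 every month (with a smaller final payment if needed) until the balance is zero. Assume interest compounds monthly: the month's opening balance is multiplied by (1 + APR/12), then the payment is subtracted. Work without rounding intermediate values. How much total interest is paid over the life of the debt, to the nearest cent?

Monthly rate r = 14.2%/12 = 1.18333% = 0.0118333.
Payoff takes n = ⌈−ln(1 − rB₀/P)/ln(1+r)⌉ = ⌈12.659⌉ = 13 payments; the last is $264.14.
Total paid = 12·$400.00 + $264.14 = $5,064.14.
Total interest = total paid − principal = $5,064.14 − $4,677.00 = $387.14.

$387.14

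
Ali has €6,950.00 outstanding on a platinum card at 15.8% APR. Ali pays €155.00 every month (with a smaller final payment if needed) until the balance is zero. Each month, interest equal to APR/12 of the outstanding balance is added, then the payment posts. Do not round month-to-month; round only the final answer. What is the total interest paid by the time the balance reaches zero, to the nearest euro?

Monthly rate r = 15.8%/12 = 1.31667% = 0.0131667.
Payoff takes n = ⌈−ln(1 − rB₀/P)/ln(1+r)⌉ = ⌈68.231⌉ = 69 payments; the last is €36.04.
Total paid = 68·€155.00 + €36.04 = €10,576.04.
Total interest = total paid − principal = €10,576.04 − €6,950.00 = €3,626.04.

€3,626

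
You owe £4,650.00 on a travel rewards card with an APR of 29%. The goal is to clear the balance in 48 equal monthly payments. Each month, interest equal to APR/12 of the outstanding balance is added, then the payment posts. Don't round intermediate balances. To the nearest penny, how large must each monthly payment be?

Monthly rate r = 29%/12 = 2.41667% = 0.0241667.
Level-payment amortization: P = B₀·r / (1 − (1+r)^(−n)) = 4650.00·0.0241667 / (1 − 1.02417^(−48)).
Denominator 1 − (1+r)^(−48) = 0.682159356.
P = 112.375 / 0.682159356 ≈ 164.73.

£164.73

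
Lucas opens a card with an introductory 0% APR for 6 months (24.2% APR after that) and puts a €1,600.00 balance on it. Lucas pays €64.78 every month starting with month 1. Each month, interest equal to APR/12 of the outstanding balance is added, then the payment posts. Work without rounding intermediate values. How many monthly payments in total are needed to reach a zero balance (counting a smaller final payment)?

30 payments

Promo months 1–6 at r₀ = 0%/12 = 0; months 7+ at r₁ = 24.2%/12 = 0.0201667.
After month 6 (no interest yet): B = €1,600.00 − 6·€64.78 = €1,211.32.
Then at r₁ with €64.78/mo: n₂ = −ln(1 − r₁·B/P)/ln(1+r₁) ≈ 23.71 → 24 more payments.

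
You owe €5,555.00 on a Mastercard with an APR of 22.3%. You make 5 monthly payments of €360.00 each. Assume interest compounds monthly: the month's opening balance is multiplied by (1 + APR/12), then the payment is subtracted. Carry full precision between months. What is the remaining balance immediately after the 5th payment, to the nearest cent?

Monthly rate r = 22.3%/12 = 1.85833% = 0.0185833.
Each month: B ← B·(1+r) − €360.00.
Month 1: interest €103.23; balance after payment €5,298.23.
Month 2: interest €98.46; balance after payment €5,036.69.
Month 3: interest €93.60; balance after payment €4,770.29.
Month 4: interest €88.65; balance after payment €4,498.94.
Month 5: interest €83.61; balance after payment €4,222.54.

€4,222.54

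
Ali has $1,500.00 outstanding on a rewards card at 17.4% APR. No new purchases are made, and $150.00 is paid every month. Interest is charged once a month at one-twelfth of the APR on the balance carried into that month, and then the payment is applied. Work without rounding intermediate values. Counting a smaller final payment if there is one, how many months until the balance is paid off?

Monthly rate r = 17.4%/12 = 1.45% = 0.0145.
Recurrence: B ← B·(1+r) − $150.00.
Month 1: interest $21.75; balance after payment $1,371.75.
Month 2: interest $19.89; balance after payment $1,241.64.
Closed form: n = −ln(1 − rB₀/P)/ln(1+r) = −ln(0.855)/ln(1.0145) ≈ 10.882, so the balance reaches zero during payment 11.

11 payments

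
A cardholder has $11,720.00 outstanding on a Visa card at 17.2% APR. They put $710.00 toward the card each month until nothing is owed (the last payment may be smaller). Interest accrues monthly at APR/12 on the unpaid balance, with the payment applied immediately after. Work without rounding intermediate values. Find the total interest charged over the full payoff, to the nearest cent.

Monthly rate r = 17.2%/12 = 1.43333% = 0.0143333.
Payoff takes n = ⌈−ln(1 − rB₀/P)/ln(1+r)⌉ = ⌈18.970⌉ = 19 payments; the last is $688.91.
Total paid = 18·$710.00 + $688.91 = $13,468.91.
Total interest = total paid − principal = $13,468.91 − $11,720.00 = $1,748.91.

$1,748.91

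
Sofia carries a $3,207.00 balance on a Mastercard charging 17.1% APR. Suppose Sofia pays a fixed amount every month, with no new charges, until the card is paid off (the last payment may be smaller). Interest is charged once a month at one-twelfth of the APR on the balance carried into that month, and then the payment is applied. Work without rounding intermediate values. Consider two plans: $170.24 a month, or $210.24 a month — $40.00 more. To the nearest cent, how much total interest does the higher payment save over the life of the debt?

Monthly rate r = 17.1%/12 = 1.425% = 0.01425.
At $170.24/mo: n = ⌈−ln(1 − rB₀/P)/ln(1+r)⌉ = 23 payments (last $15.66); total interest = total paid − $3,207.00 = $553.94.
At $210.24/mo: 18 payments (last $68.00); total interest $435.08.
Interest saved = $553.94 − $435.08 = $118.86.

$118.86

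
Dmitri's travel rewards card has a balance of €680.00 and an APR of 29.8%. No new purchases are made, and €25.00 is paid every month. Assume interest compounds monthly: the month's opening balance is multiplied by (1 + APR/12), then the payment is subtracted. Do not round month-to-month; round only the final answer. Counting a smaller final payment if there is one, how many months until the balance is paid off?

46 months

Monthly rate r = 29.8%/12 = 2.48333% = 0.0248333.
Recurrence: B ← B·(1+r) − €25.00.
Month 1: interest €16.89; balance after payment €671.89.
Month 2: interest €16.69; balance after payment €663.57.
Closed form: n = −ln(1 − rB₀/P)/ln(1+r) = −ln(0.32453)/ln(1.02483) ≈ 45.877, so the balance reaches zero during payment 46.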